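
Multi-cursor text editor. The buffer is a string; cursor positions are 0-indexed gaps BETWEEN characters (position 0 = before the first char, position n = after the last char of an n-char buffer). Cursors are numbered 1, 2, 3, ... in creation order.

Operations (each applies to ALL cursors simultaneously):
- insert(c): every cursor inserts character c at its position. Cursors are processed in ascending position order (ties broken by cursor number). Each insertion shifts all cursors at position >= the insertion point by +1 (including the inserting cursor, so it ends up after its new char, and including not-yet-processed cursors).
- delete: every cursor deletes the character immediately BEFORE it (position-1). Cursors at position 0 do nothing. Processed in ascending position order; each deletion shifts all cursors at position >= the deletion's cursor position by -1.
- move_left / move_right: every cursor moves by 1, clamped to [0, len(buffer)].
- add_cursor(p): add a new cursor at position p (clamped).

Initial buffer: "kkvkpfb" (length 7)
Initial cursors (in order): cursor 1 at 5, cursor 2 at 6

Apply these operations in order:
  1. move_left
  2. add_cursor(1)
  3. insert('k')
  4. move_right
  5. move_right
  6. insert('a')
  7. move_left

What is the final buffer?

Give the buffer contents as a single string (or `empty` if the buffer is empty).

Answer: kkkvakkpkafba

Derivation:
After op 1 (move_left): buffer="kkvkpfb" (len 7), cursors c1@4 c2@5, authorship .......
After op 2 (add_cursor(1)): buffer="kkvkpfb" (len 7), cursors c3@1 c1@4 c2@5, authorship .......
After op 3 (insert('k')): buffer="kkkvkkpkfb" (len 10), cursors c3@2 c1@6 c2@8, authorship .3...1.2..
After op 4 (move_right): buffer="kkkvkkpkfb" (len 10), cursors c3@3 c1@7 c2@9, authorship .3...1.2..
After op 5 (move_right): buffer="kkkvkkpkfb" (len 10), cursors c3@4 c1@8 c2@10, authorship .3...1.2..
After op 6 (insert('a')): buffer="kkkvakkpkafba" (len 13), cursors c3@5 c1@10 c2@13, authorship .3..3.1.21..2
After op 7 (move_left): buffer="kkkvakkpkafba" (len 13), cursors c3@4 c1@9 c2@12, authorship .3..3.1.21..2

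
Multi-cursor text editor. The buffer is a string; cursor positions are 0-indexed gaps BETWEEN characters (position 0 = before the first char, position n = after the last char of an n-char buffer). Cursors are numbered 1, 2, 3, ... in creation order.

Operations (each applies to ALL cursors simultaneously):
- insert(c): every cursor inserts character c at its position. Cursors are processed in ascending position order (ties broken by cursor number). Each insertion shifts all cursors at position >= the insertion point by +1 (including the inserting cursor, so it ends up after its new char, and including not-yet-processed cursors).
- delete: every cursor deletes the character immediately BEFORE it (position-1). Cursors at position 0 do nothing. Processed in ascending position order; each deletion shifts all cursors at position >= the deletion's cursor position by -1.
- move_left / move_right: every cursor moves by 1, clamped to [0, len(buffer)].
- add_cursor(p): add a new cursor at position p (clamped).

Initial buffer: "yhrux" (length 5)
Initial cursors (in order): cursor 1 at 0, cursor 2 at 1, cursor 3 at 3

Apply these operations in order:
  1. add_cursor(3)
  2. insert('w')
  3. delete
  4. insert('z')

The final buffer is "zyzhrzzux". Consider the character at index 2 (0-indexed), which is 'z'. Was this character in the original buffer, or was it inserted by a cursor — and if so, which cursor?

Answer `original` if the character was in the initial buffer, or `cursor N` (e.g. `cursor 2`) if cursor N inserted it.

After op 1 (add_cursor(3)): buffer="yhrux" (len 5), cursors c1@0 c2@1 c3@3 c4@3, authorship .....
After op 2 (insert('w')): buffer="wywhrwwux" (len 9), cursors c1@1 c2@3 c3@7 c4@7, authorship 1.2..34..
After op 3 (delete): buffer="yhrux" (len 5), cursors c1@0 c2@1 c3@3 c4@3, authorship .....
After op 4 (insert('z')): buffer="zyzhrzzux" (len 9), cursors c1@1 c2@3 c3@7 c4@7, authorship 1.2..34..
Authorship (.=original, N=cursor N): 1 . 2 . . 3 4 . .
Index 2: author = 2

Answer: cursor 2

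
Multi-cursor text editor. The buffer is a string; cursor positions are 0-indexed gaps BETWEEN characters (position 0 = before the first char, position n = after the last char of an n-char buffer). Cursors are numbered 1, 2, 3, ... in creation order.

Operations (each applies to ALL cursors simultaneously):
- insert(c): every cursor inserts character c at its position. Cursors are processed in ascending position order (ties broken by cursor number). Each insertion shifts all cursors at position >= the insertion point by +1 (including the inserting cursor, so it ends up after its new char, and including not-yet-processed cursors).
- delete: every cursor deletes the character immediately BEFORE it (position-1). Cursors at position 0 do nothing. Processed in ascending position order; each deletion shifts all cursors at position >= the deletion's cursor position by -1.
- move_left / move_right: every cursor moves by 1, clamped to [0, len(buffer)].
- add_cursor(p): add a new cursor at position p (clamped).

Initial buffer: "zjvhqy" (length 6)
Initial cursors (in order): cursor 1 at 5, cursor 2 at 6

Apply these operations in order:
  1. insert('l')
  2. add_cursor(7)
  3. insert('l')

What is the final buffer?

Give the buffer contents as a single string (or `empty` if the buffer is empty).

After op 1 (insert('l')): buffer="zjvhqlyl" (len 8), cursors c1@6 c2@8, authorship .....1.2
After op 2 (add_cursor(7)): buffer="zjvhqlyl" (len 8), cursors c1@6 c3@7 c2@8, authorship .....1.2
After op 3 (insert('l')): buffer="zjvhqllylll" (len 11), cursors c1@7 c3@9 c2@11, authorship .....11.322

Answer: zjvhqllylll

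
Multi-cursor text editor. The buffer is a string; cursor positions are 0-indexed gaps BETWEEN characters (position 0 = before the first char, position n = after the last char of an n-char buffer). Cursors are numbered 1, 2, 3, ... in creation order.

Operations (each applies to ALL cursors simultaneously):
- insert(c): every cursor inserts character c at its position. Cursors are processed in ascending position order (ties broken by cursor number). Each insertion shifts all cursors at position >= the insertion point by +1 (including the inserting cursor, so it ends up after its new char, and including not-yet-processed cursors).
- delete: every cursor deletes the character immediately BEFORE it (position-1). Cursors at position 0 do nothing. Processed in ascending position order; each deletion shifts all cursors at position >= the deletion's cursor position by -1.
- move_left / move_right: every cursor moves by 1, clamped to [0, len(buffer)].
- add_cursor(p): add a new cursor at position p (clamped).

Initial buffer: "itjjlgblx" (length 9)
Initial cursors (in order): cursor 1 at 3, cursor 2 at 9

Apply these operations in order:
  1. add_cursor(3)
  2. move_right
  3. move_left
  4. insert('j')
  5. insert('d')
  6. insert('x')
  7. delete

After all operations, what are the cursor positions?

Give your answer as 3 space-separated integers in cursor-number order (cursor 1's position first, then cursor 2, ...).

After op 1 (add_cursor(3)): buffer="itjjlgblx" (len 9), cursors c1@3 c3@3 c2@9, authorship .........
After op 2 (move_right): buffer="itjjlgblx" (len 9), cursors c1@4 c3@4 c2@9, authorship .........
After op 3 (move_left): buffer="itjjlgblx" (len 9), cursors c1@3 c3@3 c2@8, authorship .........
After op 4 (insert('j')): buffer="itjjjjlgbljx" (len 12), cursors c1@5 c3@5 c2@11, authorship ...13.....2.
After op 5 (insert('d')): buffer="itjjjddjlgbljdx" (len 15), cursors c1@7 c3@7 c2@14, authorship ...1313.....22.
After op 6 (insert('x')): buffer="itjjjddxxjlgbljdxx" (len 18), cursors c1@9 c3@9 c2@17, authorship ...131313.....222.
After op 7 (delete): buffer="itjjjddjlgbljdx" (len 15), cursors c1@7 c3@7 c2@14, authorship ...1313.....22.

Answer: 7 14 7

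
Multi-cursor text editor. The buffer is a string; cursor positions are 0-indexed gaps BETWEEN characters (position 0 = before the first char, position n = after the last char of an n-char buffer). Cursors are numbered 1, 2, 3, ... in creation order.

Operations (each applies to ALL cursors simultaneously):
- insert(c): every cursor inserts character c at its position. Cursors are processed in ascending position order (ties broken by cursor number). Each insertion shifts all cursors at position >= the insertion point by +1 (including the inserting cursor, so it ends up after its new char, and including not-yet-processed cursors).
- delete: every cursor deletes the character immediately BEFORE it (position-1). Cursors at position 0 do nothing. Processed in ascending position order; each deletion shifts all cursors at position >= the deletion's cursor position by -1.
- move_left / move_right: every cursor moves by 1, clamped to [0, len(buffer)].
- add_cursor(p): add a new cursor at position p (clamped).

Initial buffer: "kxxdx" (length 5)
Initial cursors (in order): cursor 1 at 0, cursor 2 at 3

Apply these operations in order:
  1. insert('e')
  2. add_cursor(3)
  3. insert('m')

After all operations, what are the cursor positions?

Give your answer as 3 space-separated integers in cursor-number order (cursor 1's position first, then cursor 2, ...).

After op 1 (insert('e')): buffer="ekxxedx" (len 7), cursors c1@1 c2@5, authorship 1...2..
After op 2 (add_cursor(3)): buffer="ekxxedx" (len 7), cursors c1@1 c3@3 c2@5, authorship 1...2..
After op 3 (insert('m')): buffer="emkxmxemdx" (len 10), cursors c1@2 c3@5 c2@8, authorship 11..3.22..

Answer: 2 8 5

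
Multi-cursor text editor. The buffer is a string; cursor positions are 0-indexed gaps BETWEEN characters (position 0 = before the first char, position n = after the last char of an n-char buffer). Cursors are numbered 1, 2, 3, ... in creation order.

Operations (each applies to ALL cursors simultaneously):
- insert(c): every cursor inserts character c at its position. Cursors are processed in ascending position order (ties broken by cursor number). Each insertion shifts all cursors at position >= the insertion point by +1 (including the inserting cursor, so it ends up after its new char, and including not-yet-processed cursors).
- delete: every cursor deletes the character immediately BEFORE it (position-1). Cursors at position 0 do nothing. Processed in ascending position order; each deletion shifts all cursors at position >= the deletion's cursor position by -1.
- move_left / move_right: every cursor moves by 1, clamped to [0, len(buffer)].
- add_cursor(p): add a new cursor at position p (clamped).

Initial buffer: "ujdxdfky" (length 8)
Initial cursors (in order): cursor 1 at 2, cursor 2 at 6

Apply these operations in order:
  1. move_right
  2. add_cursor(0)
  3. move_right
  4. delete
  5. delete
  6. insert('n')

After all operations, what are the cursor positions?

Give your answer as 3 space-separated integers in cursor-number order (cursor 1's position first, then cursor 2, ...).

Answer: 3 6 1

Derivation:
After op 1 (move_right): buffer="ujdxdfky" (len 8), cursors c1@3 c2@7, authorship ........
After op 2 (add_cursor(0)): buffer="ujdxdfky" (len 8), cursors c3@0 c1@3 c2@7, authorship ........
After op 3 (move_right): buffer="ujdxdfky" (len 8), cursors c3@1 c1@4 c2@8, authorship ........
After op 4 (delete): buffer="jddfk" (len 5), cursors c3@0 c1@2 c2@5, authorship .....
After op 5 (delete): buffer="jdf" (len 3), cursors c3@0 c1@1 c2@3, authorship ...
After op 6 (insert('n')): buffer="njndfn" (len 6), cursors c3@1 c1@3 c2@6, authorship 3.1..2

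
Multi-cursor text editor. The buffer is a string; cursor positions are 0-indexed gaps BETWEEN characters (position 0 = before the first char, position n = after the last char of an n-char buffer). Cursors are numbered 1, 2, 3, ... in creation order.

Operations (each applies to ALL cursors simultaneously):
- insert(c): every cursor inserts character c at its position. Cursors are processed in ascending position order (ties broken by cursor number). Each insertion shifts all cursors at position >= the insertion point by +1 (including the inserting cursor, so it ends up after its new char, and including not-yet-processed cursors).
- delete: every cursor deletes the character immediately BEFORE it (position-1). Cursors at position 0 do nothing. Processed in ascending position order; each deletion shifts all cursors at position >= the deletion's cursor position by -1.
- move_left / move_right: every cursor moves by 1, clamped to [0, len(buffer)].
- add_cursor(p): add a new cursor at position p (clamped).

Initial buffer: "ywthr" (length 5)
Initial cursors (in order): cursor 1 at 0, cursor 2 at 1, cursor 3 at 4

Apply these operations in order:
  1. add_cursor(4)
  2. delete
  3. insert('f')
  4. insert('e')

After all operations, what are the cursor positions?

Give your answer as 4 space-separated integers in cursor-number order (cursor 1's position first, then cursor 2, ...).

Answer: 4 4 9 9

Derivation:
After op 1 (add_cursor(4)): buffer="ywthr" (len 5), cursors c1@0 c2@1 c3@4 c4@4, authorship .....
After op 2 (delete): buffer="wr" (len 2), cursors c1@0 c2@0 c3@1 c4@1, authorship ..
After op 3 (insert('f')): buffer="ffwffr" (len 6), cursors c1@2 c2@2 c3@5 c4@5, authorship 12.34.
After op 4 (insert('e')): buffer="ffeewffeer" (len 10), cursors c1@4 c2@4 c3@9 c4@9, authorship 1212.3434.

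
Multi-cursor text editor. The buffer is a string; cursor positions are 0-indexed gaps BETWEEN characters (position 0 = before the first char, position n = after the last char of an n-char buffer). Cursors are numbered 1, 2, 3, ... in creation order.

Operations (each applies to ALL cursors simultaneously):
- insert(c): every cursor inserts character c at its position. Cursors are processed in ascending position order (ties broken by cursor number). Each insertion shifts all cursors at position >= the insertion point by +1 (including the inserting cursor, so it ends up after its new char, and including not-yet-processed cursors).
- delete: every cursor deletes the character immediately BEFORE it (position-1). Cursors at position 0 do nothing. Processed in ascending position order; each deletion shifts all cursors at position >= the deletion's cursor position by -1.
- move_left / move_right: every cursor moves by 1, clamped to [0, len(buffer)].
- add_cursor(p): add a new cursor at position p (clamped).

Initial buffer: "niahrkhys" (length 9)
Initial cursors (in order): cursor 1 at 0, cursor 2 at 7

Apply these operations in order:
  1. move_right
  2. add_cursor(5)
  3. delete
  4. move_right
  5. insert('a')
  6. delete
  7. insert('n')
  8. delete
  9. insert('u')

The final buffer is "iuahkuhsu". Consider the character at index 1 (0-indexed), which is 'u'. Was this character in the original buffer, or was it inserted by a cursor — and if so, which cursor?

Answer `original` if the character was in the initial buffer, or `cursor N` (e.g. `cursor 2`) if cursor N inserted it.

After op 1 (move_right): buffer="niahrkhys" (len 9), cursors c1@1 c2@8, authorship .........
After op 2 (add_cursor(5)): buffer="niahrkhys" (len 9), cursors c1@1 c3@5 c2@8, authorship .........
After op 3 (delete): buffer="iahkhs" (len 6), cursors c1@0 c3@3 c2@5, authorship ......
After op 4 (move_right): buffer="iahkhs" (len 6), cursors c1@1 c3@4 c2@6, authorship ......
After op 5 (insert('a')): buffer="iaahkahsa" (len 9), cursors c1@2 c3@6 c2@9, authorship .1...3..2
After op 6 (delete): buffer="iahkhs" (len 6), cursors c1@1 c3@4 c2@6, authorship ......
After op 7 (insert('n')): buffer="inahknhsn" (len 9), cursors c1@2 c3@6 c2@9, authorship .1...3..2
After op 8 (delete): buffer="iahkhs" (len 6), cursors c1@1 c3@4 c2@6, authorship ......
After op 9 (insert('u')): buffer="iuahkuhsu" (len 9), cursors c1@2 c3@6 c2@9, authorship .1...3..2
Authorship (.=original, N=cursor N): . 1 . . . 3 . . 2
Index 1: author = 1

Answer: cursor 1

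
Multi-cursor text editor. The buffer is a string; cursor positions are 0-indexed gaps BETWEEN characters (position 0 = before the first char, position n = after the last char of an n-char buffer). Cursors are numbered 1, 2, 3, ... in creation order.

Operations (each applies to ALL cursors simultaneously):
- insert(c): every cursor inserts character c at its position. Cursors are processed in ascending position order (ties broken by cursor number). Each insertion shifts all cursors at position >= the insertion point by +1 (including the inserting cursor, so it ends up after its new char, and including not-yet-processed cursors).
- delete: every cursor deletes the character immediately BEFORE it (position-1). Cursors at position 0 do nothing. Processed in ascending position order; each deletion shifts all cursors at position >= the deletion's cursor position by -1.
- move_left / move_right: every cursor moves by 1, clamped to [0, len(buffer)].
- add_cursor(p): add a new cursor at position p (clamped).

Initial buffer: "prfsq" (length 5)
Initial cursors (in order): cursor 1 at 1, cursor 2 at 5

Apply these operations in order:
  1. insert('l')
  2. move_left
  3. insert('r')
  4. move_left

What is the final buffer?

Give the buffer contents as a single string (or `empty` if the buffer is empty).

After op 1 (insert('l')): buffer="plrfsql" (len 7), cursors c1@2 c2@7, authorship .1....2
After op 2 (move_left): buffer="plrfsql" (len 7), cursors c1@1 c2@6, authorship .1....2
After op 3 (insert('r')): buffer="prlrfsqrl" (len 9), cursors c1@2 c2@8, authorship .11....22
After op 4 (move_left): buffer="prlrfsqrl" (len 9), cursors c1@1 c2@7, authorship .11....22

Answer: prlrfsqrl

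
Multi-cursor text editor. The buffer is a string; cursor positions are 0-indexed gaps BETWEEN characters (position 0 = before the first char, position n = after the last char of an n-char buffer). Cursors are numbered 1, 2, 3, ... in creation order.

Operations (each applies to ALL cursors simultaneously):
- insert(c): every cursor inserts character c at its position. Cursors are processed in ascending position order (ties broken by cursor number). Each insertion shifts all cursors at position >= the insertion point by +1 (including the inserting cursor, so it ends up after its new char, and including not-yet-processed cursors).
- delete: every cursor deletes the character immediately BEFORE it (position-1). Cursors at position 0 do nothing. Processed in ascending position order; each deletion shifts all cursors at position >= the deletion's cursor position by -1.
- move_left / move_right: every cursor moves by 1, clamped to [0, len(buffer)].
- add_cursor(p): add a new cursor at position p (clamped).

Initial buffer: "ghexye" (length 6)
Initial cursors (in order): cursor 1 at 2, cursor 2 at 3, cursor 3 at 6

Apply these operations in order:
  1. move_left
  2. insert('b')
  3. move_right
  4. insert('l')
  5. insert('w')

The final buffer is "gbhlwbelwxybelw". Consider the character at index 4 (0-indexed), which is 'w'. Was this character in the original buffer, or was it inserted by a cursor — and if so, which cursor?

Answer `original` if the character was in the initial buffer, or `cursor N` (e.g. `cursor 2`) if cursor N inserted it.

After op 1 (move_left): buffer="ghexye" (len 6), cursors c1@1 c2@2 c3@5, authorship ......
After op 2 (insert('b')): buffer="gbhbexybe" (len 9), cursors c1@2 c2@4 c3@8, authorship .1.2...3.
After op 3 (move_right): buffer="gbhbexybe" (len 9), cursors c1@3 c2@5 c3@9, authorship .1.2...3.
After op 4 (insert('l')): buffer="gbhlbelxybel" (len 12), cursors c1@4 c2@7 c3@12, authorship .1.12.2..3.3
After op 5 (insert('w')): buffer="gbhlwbelwxybelw" (len 15), cursors c1@5 c2@9 c3@15, authorship .1.112.22..3.33
Authorship (.=original, N=cursor N): . 1 . 1 1 2 . 2 2 . . 3 . 3 3
Index 4: author = 1

Answer: cursor 1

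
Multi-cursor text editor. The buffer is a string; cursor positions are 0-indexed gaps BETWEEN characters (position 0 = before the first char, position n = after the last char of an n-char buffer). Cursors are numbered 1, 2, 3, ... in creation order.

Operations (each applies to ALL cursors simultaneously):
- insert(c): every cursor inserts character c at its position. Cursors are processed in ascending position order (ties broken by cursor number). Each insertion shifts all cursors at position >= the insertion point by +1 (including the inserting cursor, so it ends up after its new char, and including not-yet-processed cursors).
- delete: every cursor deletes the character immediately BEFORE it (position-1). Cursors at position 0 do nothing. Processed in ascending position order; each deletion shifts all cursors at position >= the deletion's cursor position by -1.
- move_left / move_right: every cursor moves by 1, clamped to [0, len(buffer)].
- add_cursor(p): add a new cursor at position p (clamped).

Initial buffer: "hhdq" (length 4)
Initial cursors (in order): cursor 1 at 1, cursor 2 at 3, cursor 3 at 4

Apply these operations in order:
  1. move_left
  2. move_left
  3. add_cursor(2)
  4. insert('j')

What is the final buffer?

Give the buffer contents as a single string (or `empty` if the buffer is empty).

Answer: jhjhjjdq

Derivation:
After op 1 (move_left): buffer="hhdq" (len 4), cursors c1@0 c2@2 c3@3, authorship ....
After op 2 (move_left): buffer="hhdq" (len 4), cursors c1@0 c2@1 c3@2, authorship ....
After op 3 (add_cursor(2)): buffer="hhdq" (len 4), cursors c1@0 c2@1 c3@2 c4@2, authorship ....
After op 4 (insert('j')): buffer="jhjhjjdq" (len 8), cursors c1@1 c2@3 c3@6 c4@6, authorship 1.2.34..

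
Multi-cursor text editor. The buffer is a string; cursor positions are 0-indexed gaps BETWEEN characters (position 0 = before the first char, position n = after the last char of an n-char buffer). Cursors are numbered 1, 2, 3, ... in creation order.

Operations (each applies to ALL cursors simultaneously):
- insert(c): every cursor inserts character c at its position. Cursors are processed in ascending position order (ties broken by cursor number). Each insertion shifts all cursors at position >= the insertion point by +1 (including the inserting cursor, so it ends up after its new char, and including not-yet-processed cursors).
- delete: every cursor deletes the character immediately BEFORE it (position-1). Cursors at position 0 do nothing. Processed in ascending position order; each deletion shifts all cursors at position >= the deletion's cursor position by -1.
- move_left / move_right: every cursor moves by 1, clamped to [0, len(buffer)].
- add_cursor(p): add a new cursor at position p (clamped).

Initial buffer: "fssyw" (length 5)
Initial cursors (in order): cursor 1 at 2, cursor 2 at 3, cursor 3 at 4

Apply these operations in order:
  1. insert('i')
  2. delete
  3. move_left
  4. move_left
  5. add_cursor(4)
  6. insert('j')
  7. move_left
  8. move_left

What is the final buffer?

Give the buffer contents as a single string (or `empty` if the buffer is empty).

Answer: jfjsjsyjw

Derivation:
After op 1 (insert('i')): buffer="fsisiyiw" (len 8), cursors c1@3 c2@5 c3@7, authorship ..1.2.3.
After op 2 (delete): buffer="fssyw" (len 5), cursors c1@2 c2@3 c3@4, authorship .....
After op 3 (move_left): buffer="fssyw" (len 5), cursors c1@1 c2@2 c3@3, authorship .....
After op 4 (move_left): buffer="fssyw" (len 5), cursors c1@0 c2@1 c3@2, authorship .....
After op 5 (add_cursor(4)): buffer="fssyw" (len 5), cursors c1@0 c2@1 c3@2 c4@4, authorship .....
After op 6 (insert('j')): buffer="jfjsjsyjw" (len 9), cursors c1@1 c2@3 c3@5 c4@8, authorship 1.2.3..4.
After op 7 (move_left): buffer="jfjsjsyjw" (len 9), cursors c1@0 c2@2 c3@4 c4@7, authorship 1.2.3..4.
After op 8 (move_left): buffer="jfjsjsyjw" (len 9), cursors c1@0 c2@1 c3@3 c4@6, authorship 1.2.3..4.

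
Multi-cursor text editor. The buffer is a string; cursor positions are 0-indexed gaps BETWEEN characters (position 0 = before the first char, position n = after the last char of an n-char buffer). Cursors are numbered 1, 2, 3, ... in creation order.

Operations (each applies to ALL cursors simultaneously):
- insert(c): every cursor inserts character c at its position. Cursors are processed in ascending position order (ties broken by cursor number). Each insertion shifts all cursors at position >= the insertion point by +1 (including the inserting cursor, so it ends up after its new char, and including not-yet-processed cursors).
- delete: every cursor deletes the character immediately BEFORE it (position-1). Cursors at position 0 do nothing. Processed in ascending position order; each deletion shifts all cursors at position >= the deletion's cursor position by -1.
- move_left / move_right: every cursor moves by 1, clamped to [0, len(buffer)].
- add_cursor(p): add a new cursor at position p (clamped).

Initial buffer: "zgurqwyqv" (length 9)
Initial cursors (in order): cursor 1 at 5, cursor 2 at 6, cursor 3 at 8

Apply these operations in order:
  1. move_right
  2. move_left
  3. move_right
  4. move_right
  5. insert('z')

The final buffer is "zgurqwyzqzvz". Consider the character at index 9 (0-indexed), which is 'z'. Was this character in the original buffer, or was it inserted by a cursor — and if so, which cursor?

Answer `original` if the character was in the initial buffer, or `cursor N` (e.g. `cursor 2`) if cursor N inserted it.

After op 1 (move_right): buffer="zgurqwyqv" (len 9), cursors c1@6 c2@7 c3@9, authorship .........
After op 2 (move_left): buffer="zgurqwyqv" (len 9), cursors c1@5 c2@6 c3@8, authorship .........
After op 3 (move_right): buffer="zgurqwyqv" (len 9), cursors c1@6 c2@7 c3@9, authorship .........
After op 4 (move_right): buffer="zgurqwyqv" (len 9), cursors c1@7 c2@8 c3@9, authorship .........
After op 5 (insert('z')): buffer="zgurqwyzqzvz" (len 12), cursors c1@8 c2@10 c3@12, authorship .......1.2.3
Authorship (.=original, N=cursor N): . . . . . . . 1 . 2 . 3
Index 9: author = 2

Answer: cursor 2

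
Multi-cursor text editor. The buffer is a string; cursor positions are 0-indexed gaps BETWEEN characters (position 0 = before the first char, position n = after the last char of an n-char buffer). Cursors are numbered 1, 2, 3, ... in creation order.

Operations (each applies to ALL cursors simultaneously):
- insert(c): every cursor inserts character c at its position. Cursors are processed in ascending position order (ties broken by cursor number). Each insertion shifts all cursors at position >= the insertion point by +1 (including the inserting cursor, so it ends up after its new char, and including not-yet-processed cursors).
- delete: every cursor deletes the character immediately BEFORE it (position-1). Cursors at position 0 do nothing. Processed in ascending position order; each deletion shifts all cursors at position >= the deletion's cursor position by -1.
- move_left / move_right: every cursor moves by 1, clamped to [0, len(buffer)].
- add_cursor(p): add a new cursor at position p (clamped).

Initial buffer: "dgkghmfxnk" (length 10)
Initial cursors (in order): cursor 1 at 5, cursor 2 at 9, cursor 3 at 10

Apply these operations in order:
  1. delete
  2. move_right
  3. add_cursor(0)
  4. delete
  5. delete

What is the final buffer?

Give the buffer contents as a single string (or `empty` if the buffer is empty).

After op 1 (delete): buffer="dgkgmfx" (len 7), cursors c1@4 c2@7 c3@7, authorship .......
After op 2 (move_right): buffer="dgkgmfx" (len 7), cursors c1@5 c2@7 c3@7, authorship .......
After op 3 (add_cursor(0)): buffer="dgkgmfx" (len 7), cursors c4@0 c1@5 c2@7 c3@7, authorship .......
After op 4 (delete): buffer="dgkg" (len 4), cursors c4@0 c1@4 c2@4 c3@4, authorship ....
After op 5 (delete): buffer="d" (len 1), cursors c4@0 c1@1 c2@1 c3@1, authorship .

Answer: d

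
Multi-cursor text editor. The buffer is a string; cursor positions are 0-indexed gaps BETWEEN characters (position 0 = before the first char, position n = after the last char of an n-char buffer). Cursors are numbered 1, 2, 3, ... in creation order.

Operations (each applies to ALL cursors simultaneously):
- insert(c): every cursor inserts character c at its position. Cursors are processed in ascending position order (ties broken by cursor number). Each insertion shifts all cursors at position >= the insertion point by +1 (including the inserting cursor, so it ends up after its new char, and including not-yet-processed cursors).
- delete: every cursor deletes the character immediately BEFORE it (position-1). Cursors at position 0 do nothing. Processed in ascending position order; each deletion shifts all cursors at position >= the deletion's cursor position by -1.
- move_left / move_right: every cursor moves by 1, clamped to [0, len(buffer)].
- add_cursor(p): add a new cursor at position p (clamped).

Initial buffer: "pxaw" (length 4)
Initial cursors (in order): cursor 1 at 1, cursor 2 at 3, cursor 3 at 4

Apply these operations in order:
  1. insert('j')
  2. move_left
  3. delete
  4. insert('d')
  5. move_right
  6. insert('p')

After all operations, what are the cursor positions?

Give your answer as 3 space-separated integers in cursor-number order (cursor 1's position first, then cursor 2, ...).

Answer: 3 7 10

Derivation:
After op 1 (insert('j')): buffer="pjxajwj" (len 7), cursors c1@2 c2@5 c3@7, authorship .1..2.3
After op 2 (move_left): buffer="pjxajwj" (len 7), cursors c1@1 c2@4 c3@6, authorship .1..2.3
After op 3 (delete): buffer="jxjj" (len 4), cursors c1@0 c2@2 c3@3, authorship 1.23
After op 4 (insert('d')): buffer="djxdjdj" (len 7), cursors c1@1 c2@4 c3@6, authorship 11.2233
After op 5 (move_right): buffer="djxdjdj" (len 7), cursors c1@2 c2@5 c3@7, authorship 11.2233
After op 6 (insert('p')): buffer="djpxdjpdjp" (len 10), cursors c1@3 c2@7 c3@10, authorship 111.222333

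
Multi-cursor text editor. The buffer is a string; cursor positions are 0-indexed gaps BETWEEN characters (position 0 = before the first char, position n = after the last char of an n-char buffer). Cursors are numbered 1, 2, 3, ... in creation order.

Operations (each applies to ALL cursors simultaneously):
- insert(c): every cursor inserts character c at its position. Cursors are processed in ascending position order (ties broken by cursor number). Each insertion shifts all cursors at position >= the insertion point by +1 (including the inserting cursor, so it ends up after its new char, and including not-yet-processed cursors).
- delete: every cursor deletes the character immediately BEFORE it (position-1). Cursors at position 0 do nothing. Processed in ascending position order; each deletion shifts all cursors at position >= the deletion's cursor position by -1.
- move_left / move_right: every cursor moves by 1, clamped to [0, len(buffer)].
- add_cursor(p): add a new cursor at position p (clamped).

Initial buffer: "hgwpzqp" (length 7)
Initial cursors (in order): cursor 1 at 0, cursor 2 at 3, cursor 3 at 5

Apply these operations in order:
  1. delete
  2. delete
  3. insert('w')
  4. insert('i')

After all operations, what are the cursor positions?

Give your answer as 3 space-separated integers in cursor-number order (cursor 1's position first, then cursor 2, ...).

Answer: 2 7 7

Derivation:
After op 1 (delete): buffer="hgpqp" (len 5), cursors c1@0 c2@2 c3@3, authorship .....
After op 2 (delete): buffer="hqp" (len 3), cursors c1@0 c2@1 c3@1, authorship ...
After op 3 (insert('w')): buffer="whwwqp" (len 6), cursors c1@1 c2@4 c3@4, authorship 1.23..
After op 4 (insert('i')): buffer="wihwwiiqp" (len 9), cursors c1@2 c2@7 c3@7, authorship 11.2323..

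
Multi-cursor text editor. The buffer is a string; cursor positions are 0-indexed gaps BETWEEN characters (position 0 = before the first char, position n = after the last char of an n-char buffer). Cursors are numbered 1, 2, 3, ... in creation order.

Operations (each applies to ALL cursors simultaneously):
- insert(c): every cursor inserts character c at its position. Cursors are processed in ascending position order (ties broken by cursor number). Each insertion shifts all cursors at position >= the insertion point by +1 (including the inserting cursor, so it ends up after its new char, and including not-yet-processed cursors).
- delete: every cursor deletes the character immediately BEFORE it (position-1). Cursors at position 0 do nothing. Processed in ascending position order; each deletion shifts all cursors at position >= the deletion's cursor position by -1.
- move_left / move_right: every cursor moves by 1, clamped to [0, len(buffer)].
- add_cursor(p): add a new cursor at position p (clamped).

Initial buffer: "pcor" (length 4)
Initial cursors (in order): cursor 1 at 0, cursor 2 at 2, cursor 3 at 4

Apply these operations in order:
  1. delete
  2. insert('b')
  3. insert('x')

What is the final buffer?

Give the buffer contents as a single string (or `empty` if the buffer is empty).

Answer: bxpbxobx

Derivation:
After op 1 (delete): buffer="po" (len 2), cursors c1@0 c2@1 c3@2, authorship ..
After op 2 (insert('b')): buffer="bpbob" (len 5), cursors c1@1 c2@3 c3@5, authorship 1.2.3
After op 3 (insert('x')): buffer="bxpbxobx" (len 8), cursors c1@2 c2@5 c3@8, authorship 11.22.33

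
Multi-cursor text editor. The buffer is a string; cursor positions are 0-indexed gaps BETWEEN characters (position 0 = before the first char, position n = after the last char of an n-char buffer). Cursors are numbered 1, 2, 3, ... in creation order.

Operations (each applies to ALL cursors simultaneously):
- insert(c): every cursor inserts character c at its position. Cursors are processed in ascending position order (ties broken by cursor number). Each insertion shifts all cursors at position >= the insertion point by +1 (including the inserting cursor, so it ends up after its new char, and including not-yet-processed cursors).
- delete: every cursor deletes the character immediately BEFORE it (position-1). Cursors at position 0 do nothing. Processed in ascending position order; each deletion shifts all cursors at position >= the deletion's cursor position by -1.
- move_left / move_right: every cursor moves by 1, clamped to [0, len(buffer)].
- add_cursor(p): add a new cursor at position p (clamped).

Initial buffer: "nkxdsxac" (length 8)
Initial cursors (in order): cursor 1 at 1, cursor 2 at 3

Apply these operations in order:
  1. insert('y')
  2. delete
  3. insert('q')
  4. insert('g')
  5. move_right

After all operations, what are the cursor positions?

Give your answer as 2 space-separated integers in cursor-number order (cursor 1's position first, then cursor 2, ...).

After op 1 (insert('y')): buffer="nykxydsxac" (len 10), cursors c1@2 c2@5, authorship .1..2.....
After op 2 (delete): buffer="nkxdsxac" (len 8), cursors c1@1 c2@3, authorship ........
After op 3 (insert('q')): buffer="nqkxqdsxac" (len 10), cursors c1@2 c2@5, authorship .1..2.....
After op 4 (insert('g')): buffer="nqgkxqgdsxac" (len 12), cursors c1@3 c2@7, authorship .11..22.....
After op 5 (move_right): buffer="nqgkxqgdsxac" (len 12), cursors c1@4 c2@8, authorship .11..22.....

Answer: 4 8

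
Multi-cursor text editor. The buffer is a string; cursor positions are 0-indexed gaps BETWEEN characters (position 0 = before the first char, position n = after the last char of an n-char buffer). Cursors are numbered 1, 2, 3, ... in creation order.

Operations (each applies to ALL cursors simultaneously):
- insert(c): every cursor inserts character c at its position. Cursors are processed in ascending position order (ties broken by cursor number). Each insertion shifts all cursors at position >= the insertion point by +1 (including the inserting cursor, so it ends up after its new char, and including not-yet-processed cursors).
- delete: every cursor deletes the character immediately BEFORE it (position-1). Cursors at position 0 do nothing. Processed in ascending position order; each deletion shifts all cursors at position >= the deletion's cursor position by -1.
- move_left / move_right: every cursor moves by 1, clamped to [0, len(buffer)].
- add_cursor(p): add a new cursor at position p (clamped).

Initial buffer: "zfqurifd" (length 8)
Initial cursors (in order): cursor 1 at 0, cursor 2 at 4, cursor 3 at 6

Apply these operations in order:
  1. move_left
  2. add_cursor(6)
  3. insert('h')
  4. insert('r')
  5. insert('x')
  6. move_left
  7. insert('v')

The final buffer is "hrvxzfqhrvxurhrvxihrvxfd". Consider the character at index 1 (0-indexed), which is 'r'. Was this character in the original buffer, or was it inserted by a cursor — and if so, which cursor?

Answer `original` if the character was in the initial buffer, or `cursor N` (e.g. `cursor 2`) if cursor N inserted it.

After op 1 (move_left): buffer="zfqurifd" (len 8), cursors c1@0 c2@3 c3@5, authorship ........
After op 2 (add_cursor(6)): buffer="zfqurifd" (len 8), cursors c1@0 c2@3 c3@5 c4@6, authorship ........
After op 3 (insert('h')): buffer="hzfqhurhihfd" (len 12), cursors c1@1 c2@5 c3@8 c4@10, authorship 1...2..3.4..
After op 4 (insert('r')): buffer="hrzfqhrurhrihrfd" (len 16), cursors c1@2 c2@7 c3@11 c4@14, authorship 11...22..33.44..
After op 5 (insert('x')): buffer="hrxzfqhrxurhrxihrxfd" (len 20), cursors c1@3 c2@9 c3@14 c4@18, authorship 111...222..333.444..
After op 6 (move_left): buffer="hrxzfqhrxurhrxihrxfd" (len 20), cursors c1@2 c2@8 c3@13 c4@17, authorship 111...222..333.444..
After op 7 (insert('v')): buffer="hrvxzfqhrvxurhrvxihrvxfd" (len 24), cursors c1@3 c2@10 c3@16 c4@21, authorship 1111...2222..3333.4444..
Authorship (.=original, N=cursor N): 1 1 1 1 . . . 2 2 2 2 . . 3 3 3 3 . 4 4 4 4 . .
Index 1: author = 1

Answer: cursor 1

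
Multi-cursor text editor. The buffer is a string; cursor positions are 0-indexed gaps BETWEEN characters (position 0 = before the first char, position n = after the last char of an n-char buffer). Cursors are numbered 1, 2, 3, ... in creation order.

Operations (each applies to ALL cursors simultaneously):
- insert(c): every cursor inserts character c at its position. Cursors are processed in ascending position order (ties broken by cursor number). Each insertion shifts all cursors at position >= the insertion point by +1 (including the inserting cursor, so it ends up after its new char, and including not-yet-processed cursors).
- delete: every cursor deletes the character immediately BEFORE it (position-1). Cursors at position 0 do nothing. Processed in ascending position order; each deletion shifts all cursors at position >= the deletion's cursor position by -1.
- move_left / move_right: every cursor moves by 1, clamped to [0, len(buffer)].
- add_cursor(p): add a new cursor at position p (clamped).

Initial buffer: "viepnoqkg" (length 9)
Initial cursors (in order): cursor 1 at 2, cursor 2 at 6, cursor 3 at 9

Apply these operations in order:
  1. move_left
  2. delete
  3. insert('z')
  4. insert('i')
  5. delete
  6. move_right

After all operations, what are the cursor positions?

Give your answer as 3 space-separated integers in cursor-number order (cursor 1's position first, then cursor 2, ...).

Answer: 2 6 9

Derivation:
After op 1 (move_left): buffer="viepnoqkg" (len 9), cursors c1@1 c2@5 c3@8, authorship .........
After op 2 (delete): buffer="iepoqg" (len 6), cursors c1@0 c2@3 c3@5, authorship ......
After op 3 (insert('z')): buffer="ziepzoqzg" (len 9), cursors c1@1 c2@5 c3@8, authorship 1...2..3.
After op 4 (insert('i')): buffer="ziiepzioqzig" (len 12), cursors c1@2 c2@7 c3@11, authorship 11...22..33.
After op 5 (delete): buffer="ziepzoqzg" (len 9), cursors c1@1 c2@5 c3@8, authorship 1...2..3.
After op 6 (move_right): buffer="ziepzoqzg" (len 9), cursors c1@2 c2@6 c3@9, authorship 1...2..3.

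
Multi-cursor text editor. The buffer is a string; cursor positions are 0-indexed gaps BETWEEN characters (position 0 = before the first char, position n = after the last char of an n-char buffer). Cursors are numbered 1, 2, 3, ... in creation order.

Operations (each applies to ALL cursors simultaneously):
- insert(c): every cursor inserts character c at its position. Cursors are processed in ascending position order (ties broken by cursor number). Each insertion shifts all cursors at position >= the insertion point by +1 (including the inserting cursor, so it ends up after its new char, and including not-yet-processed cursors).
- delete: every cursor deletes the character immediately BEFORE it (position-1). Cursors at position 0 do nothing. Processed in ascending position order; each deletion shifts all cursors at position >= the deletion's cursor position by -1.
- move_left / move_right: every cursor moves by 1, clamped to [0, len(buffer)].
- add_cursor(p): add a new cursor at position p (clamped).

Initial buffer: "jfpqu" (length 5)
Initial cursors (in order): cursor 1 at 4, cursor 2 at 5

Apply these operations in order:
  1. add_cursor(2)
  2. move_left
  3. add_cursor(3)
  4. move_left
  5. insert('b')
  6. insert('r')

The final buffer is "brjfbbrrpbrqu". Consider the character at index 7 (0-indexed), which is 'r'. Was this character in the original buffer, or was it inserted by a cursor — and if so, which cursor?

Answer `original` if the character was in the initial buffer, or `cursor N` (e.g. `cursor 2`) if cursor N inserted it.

Answer: cursor 4

Derivation:
After op 1 (add_cursor(2)): buffer="jfpqu" (len 5), cursors c3@2 c1@4 c2@5, authorship .....
After op 2 (move_left): buffer="jfpqu" (len 5), cursors c3@1 c1@3 c2@4, authorship .....
After op 3 (add_cursor(3)): buffer="jfpqu" (len 5), cursors c3@1 c1@3 c4@3 c2@4, authorship .....
After op 4 (move_left): buffer="jfpqu" (len 5), cursors c3@0 c1@2 c4@2 c2@3, authorship .....
After op 5 (insert('b')): buffer="bjfbbpbqu" (len 9), cursors c3@1 c1@5 c4@5 c2@7, authorship 3..14.2..
After op 6 (insert('r')): buffer="brjfbbrrpbrqu" (len 13), cursors c3@2 c1@8 c4@8 c2@11, authorship 33..1414.22..
Authorship (.=original, N=cursor N): 3 3 . . 1 4 1 4 . 2 2 . .
Index 7: author = 4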